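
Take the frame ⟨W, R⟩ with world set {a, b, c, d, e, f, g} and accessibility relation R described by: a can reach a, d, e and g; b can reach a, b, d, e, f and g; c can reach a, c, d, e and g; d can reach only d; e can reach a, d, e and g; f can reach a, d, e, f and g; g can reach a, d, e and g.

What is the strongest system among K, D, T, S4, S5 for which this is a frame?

Serial (axiom D): yes — every world has a successor (e.g. a R a).
Reflexive (axiom T): yes — every world is R-related to itself.
Transitive (axiom 4): yes — every two-step R-path is closed by a direct edge.
Euclidean (axiom 5): no — a R d and a R e, but not d R e.
So F validates K, D, T, S4; S5 would additionally require R to be Euclidean. The strongest is S4.

S4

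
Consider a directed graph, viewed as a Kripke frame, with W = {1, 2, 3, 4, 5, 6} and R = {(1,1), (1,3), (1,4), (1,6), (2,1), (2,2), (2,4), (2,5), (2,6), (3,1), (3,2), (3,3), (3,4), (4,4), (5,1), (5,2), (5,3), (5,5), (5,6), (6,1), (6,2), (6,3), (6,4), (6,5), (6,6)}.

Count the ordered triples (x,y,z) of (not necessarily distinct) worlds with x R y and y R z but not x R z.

13

Enumerating: (1,3,2), (1,6,2), (1,6,5), (2,1,3), (2,5,3), (2,6,3), (3,1,6), (3,2,5), (3,2,6), (5,1,4), (5,2,4), (5,3,4), (5,6,4).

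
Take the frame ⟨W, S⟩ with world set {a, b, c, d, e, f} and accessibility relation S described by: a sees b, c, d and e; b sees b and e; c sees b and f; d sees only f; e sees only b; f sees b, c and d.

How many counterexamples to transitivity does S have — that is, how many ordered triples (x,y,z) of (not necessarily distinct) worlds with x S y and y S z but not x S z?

Enumerating: (a,c,f), (a,d,f), (c,b,e), (c,f,c), (c,f,d), (d,f,b), (d,f,c), (d,f,d), (e,b,e), (f,b,e), (f,c,f), (f,d,f).

12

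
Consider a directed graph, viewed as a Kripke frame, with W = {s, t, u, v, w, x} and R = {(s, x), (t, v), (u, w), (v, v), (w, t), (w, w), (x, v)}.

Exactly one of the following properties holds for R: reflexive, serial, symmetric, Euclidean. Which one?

Reflexive: no — s is not related to itself.
Serial: yes — every world has a successor (e.g. s R x).
Symmetric: no — s R x but not x R s.
Euclidean: no — s R x and s R x, but not x R x.
Only serial holds.

serial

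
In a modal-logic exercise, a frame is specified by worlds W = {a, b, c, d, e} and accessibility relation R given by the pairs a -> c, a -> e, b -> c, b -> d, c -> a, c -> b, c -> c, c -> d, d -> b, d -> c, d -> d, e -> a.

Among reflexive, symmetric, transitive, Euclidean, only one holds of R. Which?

Reflexive: no — a is not related to itself.
Symmetric: yes — every pair in R has its reverse in R.
Transitive: no — a R c and c R b, but not a R b.
Euclidean: no — a R c and a R e, but not c R e.
Only symmetric holds.

symmetric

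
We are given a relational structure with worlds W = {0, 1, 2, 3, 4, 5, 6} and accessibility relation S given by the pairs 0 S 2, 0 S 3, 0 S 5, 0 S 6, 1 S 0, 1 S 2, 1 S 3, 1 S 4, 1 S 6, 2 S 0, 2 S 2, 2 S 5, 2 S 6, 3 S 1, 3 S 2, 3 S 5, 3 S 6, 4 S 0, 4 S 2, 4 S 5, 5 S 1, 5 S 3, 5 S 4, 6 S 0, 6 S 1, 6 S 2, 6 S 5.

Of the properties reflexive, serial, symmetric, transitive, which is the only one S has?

Reflexive: no — 0 is not related to itself.
Serial: yes — every world has a successor (e.g. 0 S 2).
Symmetric: no — 0 S 3 but not 3 S 0.
Transitive: no — 0 S 3 and 3 S 1, but not 0 S 1.
Only serial holds.

serial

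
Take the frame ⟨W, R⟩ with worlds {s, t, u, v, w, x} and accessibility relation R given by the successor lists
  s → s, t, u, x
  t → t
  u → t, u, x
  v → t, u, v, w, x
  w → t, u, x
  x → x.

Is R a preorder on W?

Reflexive: no — w is not related to itself.
Transitive: yes — every two-step R-path is closed by a direct edge.
So R is not a preorder.

No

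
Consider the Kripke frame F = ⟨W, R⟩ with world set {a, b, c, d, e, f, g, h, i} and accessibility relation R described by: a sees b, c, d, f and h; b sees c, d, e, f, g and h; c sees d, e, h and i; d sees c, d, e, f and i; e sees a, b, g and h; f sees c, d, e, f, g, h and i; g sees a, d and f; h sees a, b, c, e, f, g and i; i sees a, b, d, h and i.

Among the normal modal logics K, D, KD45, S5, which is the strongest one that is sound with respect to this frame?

Serial (axiom D): yes — every world has a successor (e.g. a R b).
Euclidean (axiom 5): no — a R c and a R b, but not c R b.
Transitive (axiom 4): no — a R b and b R e, but not a R e.
Reflexive (axiom T): no — a is not related to itself.
So F validates K, D; KD45 would additionally require R to be Euclidean and transitive. The strongest is D.

D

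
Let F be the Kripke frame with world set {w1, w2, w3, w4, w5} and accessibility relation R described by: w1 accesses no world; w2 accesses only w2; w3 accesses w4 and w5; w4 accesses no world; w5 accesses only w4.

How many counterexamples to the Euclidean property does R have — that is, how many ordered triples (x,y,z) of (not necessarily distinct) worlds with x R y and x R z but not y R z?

4

Enumerating: (w3,w4,w4), (w3,w4,w5), (w3,w5,w5), (w5,w4,w4).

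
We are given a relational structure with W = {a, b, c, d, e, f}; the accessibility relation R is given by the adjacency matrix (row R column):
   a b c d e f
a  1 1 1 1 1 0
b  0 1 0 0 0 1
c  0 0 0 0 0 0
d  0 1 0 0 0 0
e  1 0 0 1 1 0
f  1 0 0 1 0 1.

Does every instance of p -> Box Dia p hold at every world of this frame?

By correspondence theory, B is valid on a frame iff R is symmetric.
Symmetric: no — a R b but not b R a.

No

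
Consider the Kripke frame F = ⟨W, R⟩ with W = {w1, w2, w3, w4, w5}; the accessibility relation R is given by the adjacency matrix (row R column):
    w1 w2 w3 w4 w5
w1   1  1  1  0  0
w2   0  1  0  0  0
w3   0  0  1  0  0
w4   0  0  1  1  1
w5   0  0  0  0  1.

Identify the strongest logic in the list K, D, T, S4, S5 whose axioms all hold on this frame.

Serial (axiom D): yes — every world has a successor (e.g. w1 R w1).
Reflexive (axiom T): yes — every world is R-related to itself.
Transitive (axiom 4): yes — every two-step R-path is closed by a direct edge.
Euclidean (axiom 5): no — w1 R w2 and w1 R w3, but not w2 R w3.
So F validates K, D, T, S4; S5 would additionally require R to be Euclidean. The strongest is S4.

S4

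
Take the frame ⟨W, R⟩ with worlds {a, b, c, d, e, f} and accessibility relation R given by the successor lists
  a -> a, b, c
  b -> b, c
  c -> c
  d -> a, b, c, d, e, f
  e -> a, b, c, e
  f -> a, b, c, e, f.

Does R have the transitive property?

Transitive: yes — every two-step R-path is closed by a direct edge.

Yes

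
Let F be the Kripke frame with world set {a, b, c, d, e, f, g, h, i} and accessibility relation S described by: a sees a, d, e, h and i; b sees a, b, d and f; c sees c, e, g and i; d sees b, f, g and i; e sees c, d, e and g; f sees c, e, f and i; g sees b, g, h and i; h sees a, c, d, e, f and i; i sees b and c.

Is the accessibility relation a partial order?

Reflexive: no — d is not related to itself.
Transitive: no — a S d and d S b, but not a S b.
Antisymmetric: no — a S h and h S a with a ≠ h.
So S is not a partial order.

No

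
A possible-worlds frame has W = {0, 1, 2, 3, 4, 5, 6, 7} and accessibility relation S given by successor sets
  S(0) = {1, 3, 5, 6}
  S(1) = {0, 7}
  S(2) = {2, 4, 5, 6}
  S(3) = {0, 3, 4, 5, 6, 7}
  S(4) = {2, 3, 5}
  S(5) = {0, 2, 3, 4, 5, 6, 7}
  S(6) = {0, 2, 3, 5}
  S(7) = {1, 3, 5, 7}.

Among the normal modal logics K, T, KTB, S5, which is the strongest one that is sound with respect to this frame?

K

Reflexive (axiom T): no — 0 is not related to itself.
Symmetric (axiom B): yes — every pair in S has its reverse in S.
Euclidean (axiom 5): no — 0 S 1 and 0 S 3, but not 1 S 3.
So F validates K; T would additionally require S to be reflexive. The strongest is K.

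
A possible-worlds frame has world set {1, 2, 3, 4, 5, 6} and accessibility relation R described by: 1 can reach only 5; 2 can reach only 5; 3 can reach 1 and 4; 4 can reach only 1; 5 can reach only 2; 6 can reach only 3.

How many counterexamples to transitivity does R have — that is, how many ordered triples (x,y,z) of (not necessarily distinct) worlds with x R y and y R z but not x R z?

Enumerating: (1,5,2), (2,5,2), (3,1,5), (4,1,5), (5,2,5), (6,3,1), (6,3,4).

7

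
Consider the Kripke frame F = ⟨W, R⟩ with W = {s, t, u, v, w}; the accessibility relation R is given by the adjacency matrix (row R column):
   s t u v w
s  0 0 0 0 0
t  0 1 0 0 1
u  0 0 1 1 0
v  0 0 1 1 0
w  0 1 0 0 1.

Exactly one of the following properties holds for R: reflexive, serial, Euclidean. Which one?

Euclidean

Reflexive: no — s is not related to itself.
Serial: no — s has no R-successor.
Euclidean: yes — any two successors of a common world are R-related.
Only Euclidean holds.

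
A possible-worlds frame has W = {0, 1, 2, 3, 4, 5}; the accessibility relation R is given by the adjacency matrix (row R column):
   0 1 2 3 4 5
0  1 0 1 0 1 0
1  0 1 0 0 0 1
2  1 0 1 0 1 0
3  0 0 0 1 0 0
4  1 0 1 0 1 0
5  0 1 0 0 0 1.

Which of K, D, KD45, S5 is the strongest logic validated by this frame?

Serial (axiom D): yes — every world has a successor (e.g. 0 R 0).
Euclidean (axiom 5): yes — any two successors of a common world are R-related.
Transitive (axiom 4): yes — every two-step R-path is closed by a direct edge.
Reflexive (axiom T): yes — every world is R-related to itself.
So F validates K, D, KD45, S5. The strongest is S5.

S5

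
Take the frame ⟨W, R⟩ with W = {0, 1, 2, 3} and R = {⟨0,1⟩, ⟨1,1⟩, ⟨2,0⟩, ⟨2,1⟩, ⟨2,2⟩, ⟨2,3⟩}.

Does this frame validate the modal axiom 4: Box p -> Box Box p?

The schema 4 characterises exactly the transitive frames.
Transitive: yes — every two-step R-path is closed by a direct edge.

Yes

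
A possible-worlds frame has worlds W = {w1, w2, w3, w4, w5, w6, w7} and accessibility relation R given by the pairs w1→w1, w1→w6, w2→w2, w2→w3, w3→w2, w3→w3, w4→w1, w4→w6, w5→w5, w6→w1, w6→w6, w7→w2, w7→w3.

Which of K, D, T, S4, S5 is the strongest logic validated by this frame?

Serial (axiom D): yes — every world has a successor (e.g. w1 R w1).
Reflexive (axiom T): no — w4 is not related to itself.
Transitive (axiom 4): yes — every two-step R-path is closed by a direct edge.
Euclidean (axiom 5): yes — any two successors of a common world are R-related.
So F validates K, D; T would additionally require R to be reflexive. The strongest is D.

D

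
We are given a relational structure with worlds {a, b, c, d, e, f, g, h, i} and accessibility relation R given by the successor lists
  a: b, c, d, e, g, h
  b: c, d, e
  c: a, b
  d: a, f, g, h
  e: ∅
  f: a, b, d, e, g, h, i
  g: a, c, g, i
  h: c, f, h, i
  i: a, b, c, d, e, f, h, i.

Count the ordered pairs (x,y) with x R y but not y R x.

Enumerating: (a,b), (a,e), (a,h), (b,d), (b,e), (d,g), (d,h), (f,a), (f,b), (f,e), (f,g), (g,c), … and 7 more.
Total: 19.

19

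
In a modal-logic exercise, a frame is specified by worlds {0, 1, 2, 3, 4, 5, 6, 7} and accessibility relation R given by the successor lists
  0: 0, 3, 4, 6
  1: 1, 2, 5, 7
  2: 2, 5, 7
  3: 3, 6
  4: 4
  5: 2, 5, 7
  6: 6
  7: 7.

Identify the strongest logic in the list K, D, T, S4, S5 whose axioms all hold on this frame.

Serial (axiom D): yes — every world has a successor (e.g. 0 R 0).
Reflexive (axiom T): yes — every world is R-related to itself.
Transitive (axiom 4): yes — every two-step R-path is closed by a direct edge.
Euclidean (axiom 5): no — 0 R 3 and 0 R 4, but not 3 R 4.
So F validates K, D, T, S4; S5 would additionally require R to be Euclidean. The strongest is S4.

S4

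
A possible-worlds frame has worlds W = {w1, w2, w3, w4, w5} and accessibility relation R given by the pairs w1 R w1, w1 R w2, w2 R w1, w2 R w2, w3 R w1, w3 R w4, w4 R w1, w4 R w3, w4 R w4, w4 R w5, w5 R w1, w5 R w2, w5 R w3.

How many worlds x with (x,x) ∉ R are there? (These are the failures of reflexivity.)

Enumerating: w3, w5.

2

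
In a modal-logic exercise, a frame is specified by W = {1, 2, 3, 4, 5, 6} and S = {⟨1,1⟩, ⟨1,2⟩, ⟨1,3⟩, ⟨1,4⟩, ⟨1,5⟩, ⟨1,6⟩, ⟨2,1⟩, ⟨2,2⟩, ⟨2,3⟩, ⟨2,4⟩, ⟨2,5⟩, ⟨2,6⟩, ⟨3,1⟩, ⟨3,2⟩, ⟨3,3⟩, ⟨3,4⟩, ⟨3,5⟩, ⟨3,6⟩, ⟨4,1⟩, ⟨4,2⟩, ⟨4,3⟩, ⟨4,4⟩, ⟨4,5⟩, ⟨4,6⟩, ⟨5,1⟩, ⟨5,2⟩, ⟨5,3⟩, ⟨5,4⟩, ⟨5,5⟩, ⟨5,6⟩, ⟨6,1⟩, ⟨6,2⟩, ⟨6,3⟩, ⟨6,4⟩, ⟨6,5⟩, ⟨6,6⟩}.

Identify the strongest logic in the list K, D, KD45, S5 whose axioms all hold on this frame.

S5

Serial (axiom D): yes — every world has a successor (e.g. 1 S 1).
Euclidean (axiom 5): yes — any two successors of a common world are S-related.
Transitive (axiom 4): yes — every two-step S-path is closed by a direct edge.
Reflexive (axiom T): yes — every world is S-related to itself.
So F validates K, D, KD45, S5. The strongest is S5.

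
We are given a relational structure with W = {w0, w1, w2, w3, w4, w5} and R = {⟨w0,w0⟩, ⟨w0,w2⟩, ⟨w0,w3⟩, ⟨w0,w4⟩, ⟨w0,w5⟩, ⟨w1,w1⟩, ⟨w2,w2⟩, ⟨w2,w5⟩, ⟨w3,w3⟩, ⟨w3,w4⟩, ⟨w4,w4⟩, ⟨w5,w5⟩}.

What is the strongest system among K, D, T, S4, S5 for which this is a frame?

S4

Serial (axiom D): yes — every world has a successor (e.g. w0 R w0).
Reflexive (axiom T): yes — every world is R-related to itself.
Transitive (axiom 4): yes — every two-step R-path is closed by a direct edge.
Euclidean (axiom 5): no — w0 R w2 and w0 R w3, but not w2 R w3.
So F validates K, D, T, S4; S5 would additionally require R to be Euclidean. The strongest is S4.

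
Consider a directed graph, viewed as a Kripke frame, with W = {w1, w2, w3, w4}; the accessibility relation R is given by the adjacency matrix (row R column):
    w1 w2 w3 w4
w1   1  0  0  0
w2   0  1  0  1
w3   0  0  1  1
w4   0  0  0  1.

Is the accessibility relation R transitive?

Transitive: yes — every two-step R-path is closed by a direct edge.

Yes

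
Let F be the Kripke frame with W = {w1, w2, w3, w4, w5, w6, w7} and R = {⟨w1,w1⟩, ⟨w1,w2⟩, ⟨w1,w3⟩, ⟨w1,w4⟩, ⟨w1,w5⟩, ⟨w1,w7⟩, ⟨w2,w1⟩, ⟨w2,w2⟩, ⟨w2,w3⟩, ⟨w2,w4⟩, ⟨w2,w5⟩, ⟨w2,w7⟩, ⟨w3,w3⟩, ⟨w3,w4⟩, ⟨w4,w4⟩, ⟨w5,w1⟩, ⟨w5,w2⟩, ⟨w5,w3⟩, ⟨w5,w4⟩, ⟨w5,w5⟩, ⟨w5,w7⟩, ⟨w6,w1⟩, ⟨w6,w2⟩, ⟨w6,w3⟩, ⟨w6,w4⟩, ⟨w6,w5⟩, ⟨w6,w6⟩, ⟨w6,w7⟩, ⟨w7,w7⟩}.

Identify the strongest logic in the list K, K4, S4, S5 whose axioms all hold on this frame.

S4

Transitive (axiom 4): yes — every two-step R-path is closed by a direct edge.
Reflexive (axiom T): yes — every world is R-related to itself.
Euclidean (axiom 5): no — w1 R w3 and w1 R w2, but not w3 R w2.
So F validates K, K4, S4; S5 would additionally require R to be Euclidean. The strongest is S4.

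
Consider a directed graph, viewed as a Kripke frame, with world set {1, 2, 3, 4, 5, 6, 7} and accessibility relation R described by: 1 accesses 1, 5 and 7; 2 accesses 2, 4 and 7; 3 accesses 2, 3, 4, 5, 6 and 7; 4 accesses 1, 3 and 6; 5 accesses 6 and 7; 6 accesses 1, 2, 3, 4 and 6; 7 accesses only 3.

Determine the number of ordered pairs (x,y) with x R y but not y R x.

Enumerating: (1,5), (1,7), (2,4), (2,7), (3,2), (3,5), (4,1), (5,6), (5,7), (6,1), (6,2).

11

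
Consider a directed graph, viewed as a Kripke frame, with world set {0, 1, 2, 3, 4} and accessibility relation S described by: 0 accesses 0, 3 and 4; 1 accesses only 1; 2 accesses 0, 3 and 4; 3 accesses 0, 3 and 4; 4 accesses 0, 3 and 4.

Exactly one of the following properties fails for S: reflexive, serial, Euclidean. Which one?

reflexive

Reflexive: no — 2 is not related to itself.
Serial: yes — every world has a successor (e.g. 0 S 0).
Euclidean: yes — any two successors of a common world are S-related.
Only reflexive fails.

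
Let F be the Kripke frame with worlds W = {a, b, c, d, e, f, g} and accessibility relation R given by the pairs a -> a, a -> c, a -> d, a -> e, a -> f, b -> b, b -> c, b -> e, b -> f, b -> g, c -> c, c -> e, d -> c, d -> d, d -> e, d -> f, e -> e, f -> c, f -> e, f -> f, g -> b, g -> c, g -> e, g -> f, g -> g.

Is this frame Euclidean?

No

Euclidean: no — a R c and a R d, but not c R d.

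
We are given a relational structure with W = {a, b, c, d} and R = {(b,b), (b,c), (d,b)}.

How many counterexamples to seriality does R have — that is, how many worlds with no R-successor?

Enumerating: a, c.

2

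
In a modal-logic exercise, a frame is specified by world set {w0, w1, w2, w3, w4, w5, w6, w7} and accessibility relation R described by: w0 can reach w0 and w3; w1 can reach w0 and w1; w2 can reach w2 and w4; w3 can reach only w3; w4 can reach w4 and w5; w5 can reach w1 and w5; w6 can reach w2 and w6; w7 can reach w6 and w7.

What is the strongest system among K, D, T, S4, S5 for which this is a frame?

Serial (axiom D): yes — every world has a successor (e.g. w0 R w0).
Reflexive (axiom T): yes — every world is R-related to itself.
Transitive (axiom 4): no — w1 R w0 and w0 R w3, but not w1 R w3.
Euclidean (axiom 5): no — w0 R w3 and w0 R w0, but not w3 R w0.
So F validates K, D, T; S4 would additionally require R to be transitive. The strongest is T.

T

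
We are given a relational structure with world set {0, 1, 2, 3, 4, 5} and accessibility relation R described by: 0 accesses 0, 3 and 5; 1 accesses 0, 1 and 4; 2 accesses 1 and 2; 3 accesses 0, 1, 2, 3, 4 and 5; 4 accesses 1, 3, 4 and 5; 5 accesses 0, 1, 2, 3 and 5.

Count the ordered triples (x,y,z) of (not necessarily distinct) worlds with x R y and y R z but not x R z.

18

Enumerating: (0,3,1), (0,3,2), (0,3,4), (0,5,1), (0,5,2), (1,0,3), (1,0,5), (1,4,3), (1,4,5), (2,1,0), (2,1,4), (4,1,0), (4,3,0), (4,3,2), (4,5,0), (4,5,2), (5,1,4), (5,3,4).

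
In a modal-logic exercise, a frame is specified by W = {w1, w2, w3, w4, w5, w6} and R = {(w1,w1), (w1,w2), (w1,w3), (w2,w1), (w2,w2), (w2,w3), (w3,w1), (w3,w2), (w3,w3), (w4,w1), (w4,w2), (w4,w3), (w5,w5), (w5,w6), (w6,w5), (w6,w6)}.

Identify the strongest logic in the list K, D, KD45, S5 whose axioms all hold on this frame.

KD45

Serial (axiom D): yes — every world has a successor (e.g. w1 R w1).
Euclidean (axiom 5): yes — any two successors of a common world are R-related.
Transitive (axiom 4): yes — every two-step R-path is closed by a direct edge.
Reflexive (axiom T): no — w4 is not related to itself.
So F validates K, D, KD45; S5 would additionally require R to be reflexive. The strongest is KD45.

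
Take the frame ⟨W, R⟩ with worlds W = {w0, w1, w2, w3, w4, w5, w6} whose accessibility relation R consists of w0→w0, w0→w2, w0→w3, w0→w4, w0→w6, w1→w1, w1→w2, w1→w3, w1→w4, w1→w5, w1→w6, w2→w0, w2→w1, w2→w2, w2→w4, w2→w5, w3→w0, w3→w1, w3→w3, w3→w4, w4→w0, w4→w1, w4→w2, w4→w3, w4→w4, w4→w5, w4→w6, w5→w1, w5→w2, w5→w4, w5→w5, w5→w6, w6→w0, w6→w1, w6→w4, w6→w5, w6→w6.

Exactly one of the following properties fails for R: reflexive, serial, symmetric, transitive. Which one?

Reflexive: yes — every world is R-related to itself.
Serial: yes — every world has a successor (e.g. w0 R w0).
Symmetric: yes — every pair in R has its reverse in R.
Transitive: no — w0 R w2 and w2 R w1, but not w0 R w1.
Only transitive fails.

transitive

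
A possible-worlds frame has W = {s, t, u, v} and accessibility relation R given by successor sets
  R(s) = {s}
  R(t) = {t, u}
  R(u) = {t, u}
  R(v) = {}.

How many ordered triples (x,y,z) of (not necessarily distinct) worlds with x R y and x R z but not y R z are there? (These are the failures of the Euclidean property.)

0

R is Euclidean; there are no such tuples.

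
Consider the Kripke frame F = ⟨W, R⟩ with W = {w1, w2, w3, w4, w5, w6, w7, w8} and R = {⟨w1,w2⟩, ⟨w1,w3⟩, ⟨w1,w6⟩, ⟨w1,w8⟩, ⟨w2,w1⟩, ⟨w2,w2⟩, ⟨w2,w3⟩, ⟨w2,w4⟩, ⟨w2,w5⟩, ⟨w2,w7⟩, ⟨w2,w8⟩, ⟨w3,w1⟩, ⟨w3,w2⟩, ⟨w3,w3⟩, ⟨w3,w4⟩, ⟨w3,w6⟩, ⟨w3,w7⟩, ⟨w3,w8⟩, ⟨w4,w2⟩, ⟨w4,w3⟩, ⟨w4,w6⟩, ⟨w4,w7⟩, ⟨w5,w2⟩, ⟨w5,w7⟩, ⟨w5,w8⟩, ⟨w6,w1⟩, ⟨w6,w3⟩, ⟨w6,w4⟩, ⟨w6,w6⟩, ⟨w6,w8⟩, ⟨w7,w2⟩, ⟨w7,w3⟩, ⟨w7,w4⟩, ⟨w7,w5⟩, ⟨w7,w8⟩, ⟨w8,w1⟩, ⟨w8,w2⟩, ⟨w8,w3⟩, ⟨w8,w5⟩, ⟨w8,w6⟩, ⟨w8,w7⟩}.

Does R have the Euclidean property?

No

Euclidean: no — w1 R w2 and w1 R w6, but not w2 R w6.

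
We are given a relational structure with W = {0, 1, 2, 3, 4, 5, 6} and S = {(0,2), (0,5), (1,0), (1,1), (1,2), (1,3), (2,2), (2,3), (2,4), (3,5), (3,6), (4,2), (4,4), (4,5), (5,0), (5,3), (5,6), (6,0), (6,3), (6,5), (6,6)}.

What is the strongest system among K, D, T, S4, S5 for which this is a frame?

D

Serial (axiom D): yes — every world has a successor (e.g. 0 S 2).
Reflexive (axiom T): no — 0 is not related to itself.
Transitive (axiom 4): no — 0 S 2 and 2 S 3, but not 0 S 3.
Euclidean (axiom 5): no — 0 S 2 and 0 S 5, but not 2 S 5.
So F validates K, D; T would additionally require S to be reflexive. The strongest is D.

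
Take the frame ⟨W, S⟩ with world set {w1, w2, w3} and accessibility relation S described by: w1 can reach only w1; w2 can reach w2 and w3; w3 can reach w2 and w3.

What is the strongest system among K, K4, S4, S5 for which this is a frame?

S5

Transitive (axiom 4): yes — every two-step S-path is closed by a direct edge.
Reflexive (axiom T): yes — every world is S-related to itself.
Euclidean (axiom 5): yes — any two successors of a common world are S-related.
So F validates K, K4, S4, S5. The strongest is S5.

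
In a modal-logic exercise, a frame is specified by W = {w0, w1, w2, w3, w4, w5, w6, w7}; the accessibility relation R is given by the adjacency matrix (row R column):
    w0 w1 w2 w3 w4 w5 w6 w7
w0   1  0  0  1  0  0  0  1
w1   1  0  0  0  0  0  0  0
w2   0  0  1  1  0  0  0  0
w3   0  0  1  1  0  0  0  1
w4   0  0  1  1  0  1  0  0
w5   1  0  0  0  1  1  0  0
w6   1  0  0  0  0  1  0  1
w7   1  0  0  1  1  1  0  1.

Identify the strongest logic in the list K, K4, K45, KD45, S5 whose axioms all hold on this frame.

K

Transitive (axiom 4): no — w0 R w3 and w3 R w2, but not w0 R w2.
Euclidean (axiom 5): no — w3 R w2 and w3 R w7, but not w2 R w7.
Serial (axiom D): yes — every world has a successor (e.g. w0 R w0).
Reflexive (axiom T): no — w1 is not related to itself.
So F validates K; K4 would additionally require R to be transitive. The strongest is K.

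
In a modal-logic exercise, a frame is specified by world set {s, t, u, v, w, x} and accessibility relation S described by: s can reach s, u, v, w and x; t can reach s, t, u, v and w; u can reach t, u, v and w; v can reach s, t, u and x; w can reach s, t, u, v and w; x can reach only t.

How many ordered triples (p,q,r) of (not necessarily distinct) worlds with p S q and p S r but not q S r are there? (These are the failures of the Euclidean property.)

27

Enumerating: (s,u,s), (s,u,x), (s,v,v), (s,v,w), (s,w,x), (s,x,s), (s,x,u), (s,x,v), (s,x,w), (s,x,x), (t,s,t), (t,u,s), … and 15 more.
Total: 27.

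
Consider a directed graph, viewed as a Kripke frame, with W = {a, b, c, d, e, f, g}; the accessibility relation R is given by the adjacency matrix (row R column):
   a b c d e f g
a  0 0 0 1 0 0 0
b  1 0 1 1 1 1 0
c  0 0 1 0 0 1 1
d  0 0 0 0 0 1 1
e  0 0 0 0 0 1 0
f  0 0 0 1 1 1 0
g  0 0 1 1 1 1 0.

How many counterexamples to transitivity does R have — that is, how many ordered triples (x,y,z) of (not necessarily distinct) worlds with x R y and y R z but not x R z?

18

Enumerating: (a,d,f), (a,d,g), (b,c,g), (b,d,g), (c,f,d), (c,f,e), (c,g,d), (c,g,e), (d,f,d), (d,f,e), (d,g,c), (d,g,d), (d,g,e), (e,f,d), (e,f,e), (f,d,g), (g,c,g), (g,d,g).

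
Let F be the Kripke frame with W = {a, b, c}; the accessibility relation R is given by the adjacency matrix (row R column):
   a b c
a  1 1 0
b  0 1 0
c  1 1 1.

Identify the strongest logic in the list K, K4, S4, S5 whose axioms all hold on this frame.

Transitive (axiom 4): yes — every two-step R-path is closed by a direct edge.
Reflexive (axiom T): yes — every world is R-related to itself.
Euclidean (axiom 5): no — c R b and c R a, but not b R a.
So F validates K, K4, S4; S5 would additionally require R to be Euclidean. The strongest is S4.

S4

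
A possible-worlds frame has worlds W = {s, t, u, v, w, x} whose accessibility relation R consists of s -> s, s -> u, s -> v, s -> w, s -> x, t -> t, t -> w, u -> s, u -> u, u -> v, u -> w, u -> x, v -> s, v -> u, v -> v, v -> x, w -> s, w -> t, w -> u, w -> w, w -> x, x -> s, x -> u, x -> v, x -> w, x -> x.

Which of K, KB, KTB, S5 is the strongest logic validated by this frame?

KTB

Symmetric (axiom B): yes — every pair in R has its reverse in R.
Reflexive (axiom T): yes — every world is R-related to itself.
Euclidean (axiom 5): no — s R v and s R w, but not v R w.
So F validates K, KB, KTB; S5 would additionally require R to be Euclidean. The strongest is KTB.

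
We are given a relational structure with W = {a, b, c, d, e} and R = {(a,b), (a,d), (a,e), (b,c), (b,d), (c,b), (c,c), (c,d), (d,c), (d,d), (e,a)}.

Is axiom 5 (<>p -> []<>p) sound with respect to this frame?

No

By correspondence theory, 5 is valid on a frame iff R is Euclidean.
Euclidean: no — a R b and a R e, but not b R e.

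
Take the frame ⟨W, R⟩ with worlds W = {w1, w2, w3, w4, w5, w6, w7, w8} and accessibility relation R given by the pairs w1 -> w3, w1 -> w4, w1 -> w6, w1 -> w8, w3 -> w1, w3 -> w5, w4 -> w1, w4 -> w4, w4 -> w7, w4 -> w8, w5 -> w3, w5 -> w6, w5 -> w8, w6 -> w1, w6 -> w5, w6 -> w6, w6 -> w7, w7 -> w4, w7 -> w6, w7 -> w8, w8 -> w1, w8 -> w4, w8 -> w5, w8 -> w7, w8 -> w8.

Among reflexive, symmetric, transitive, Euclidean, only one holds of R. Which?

Reflexive: no — w1 is not related to itself.
Symmetric: yes — every pair in R has its reverse in R.
Transitive: no — w1 R w3 and w3 R w5, but not w1 R w5.
Euclidean: no — w1 R w3 and w1 R w4, but not w3 R w4.
Only symmetric holds.

symmetric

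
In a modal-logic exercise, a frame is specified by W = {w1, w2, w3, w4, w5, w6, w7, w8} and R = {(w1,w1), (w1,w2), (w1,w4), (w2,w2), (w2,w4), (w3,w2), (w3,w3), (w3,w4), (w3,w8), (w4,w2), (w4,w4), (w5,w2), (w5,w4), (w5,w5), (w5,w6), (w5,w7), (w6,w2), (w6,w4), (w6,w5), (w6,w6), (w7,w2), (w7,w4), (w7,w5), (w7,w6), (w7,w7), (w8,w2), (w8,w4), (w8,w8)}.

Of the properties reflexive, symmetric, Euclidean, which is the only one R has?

reflexive

Reflexive: yes — every world is R-related to itself.
Symmetric: no — w1 R w2 but not w2 R w1.
Euclidean: no — w3 R w2 and w3 R w8, but not w2 R w8.
Only reflexive holds.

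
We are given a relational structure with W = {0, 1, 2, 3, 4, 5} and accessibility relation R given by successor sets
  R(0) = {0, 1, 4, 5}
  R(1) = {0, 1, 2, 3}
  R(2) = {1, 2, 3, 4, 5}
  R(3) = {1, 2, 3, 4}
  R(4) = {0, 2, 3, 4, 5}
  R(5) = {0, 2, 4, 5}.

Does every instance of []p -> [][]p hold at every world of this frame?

By correspondence theory, 4 is valid on a frame iff R is transitive.
Transitive: no — 0 R 1 and 1 R 2, but not 0 R 2.

No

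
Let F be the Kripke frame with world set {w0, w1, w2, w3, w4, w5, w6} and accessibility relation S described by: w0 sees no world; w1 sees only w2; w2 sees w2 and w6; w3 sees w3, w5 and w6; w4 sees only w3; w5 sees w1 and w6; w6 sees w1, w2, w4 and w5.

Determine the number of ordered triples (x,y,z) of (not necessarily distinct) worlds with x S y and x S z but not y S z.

Enumerating: (w2,w6,w6), (w3,w5,w3), (w3,w5,w5), (w3,w6,w3), (w3,w6,w6), (w5,w1,w1), (w5,w1,w6), (w5,w6,w6), (w6,w1,w1), (w6,w1,w4), (w6,w1,w5), (w6,w2,w1), … and 9 more.
Total: 21.

21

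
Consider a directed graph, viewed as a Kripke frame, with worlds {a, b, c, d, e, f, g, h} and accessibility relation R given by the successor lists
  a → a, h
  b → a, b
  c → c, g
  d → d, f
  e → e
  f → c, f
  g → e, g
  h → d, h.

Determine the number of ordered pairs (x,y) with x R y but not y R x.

7

Enumerating: (a,h), (b,a), (c,g), (d,f), (f,c), (g,e), (h,d).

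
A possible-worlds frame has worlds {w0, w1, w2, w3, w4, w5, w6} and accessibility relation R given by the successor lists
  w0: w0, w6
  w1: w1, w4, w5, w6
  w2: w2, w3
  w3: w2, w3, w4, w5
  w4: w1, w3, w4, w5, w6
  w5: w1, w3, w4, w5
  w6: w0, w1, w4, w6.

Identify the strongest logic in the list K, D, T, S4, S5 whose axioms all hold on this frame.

T

Serial (axiom D): yes — every world has a successor (e.g. w0 R w0).
Reflexive (axiom T): yes — every world is R-related to itself.
Transitive (axiom 4): no — w0 R w6 and w6 R w1, but not w0 R w1.
Euclidean (axiom 5): no — w1 R w5 and w1 R w6, but not w5 R w6.
So F validates K, D, T; S4 would additionally require R to be transitive. The strongest is T.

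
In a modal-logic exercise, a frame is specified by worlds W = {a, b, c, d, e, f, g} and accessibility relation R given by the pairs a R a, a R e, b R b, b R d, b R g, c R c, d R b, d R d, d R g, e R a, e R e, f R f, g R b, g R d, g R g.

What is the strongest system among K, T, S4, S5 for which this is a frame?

S5

Reflexive (axiom T): yes — every world is R-related to itself.
Transitive (axiom 4): yes — every two-step R-path is closed by a direct edge.
Euclidean (axiom 5): yes — any two successors of a common world are R-related.
So F validates K, T, S4, S5. The strongest is S5.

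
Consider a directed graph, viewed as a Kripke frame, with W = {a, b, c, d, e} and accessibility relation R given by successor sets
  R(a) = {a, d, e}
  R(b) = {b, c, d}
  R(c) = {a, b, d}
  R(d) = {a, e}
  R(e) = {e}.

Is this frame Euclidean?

No

Euclidean: no — a R e and a R d, but not e R d.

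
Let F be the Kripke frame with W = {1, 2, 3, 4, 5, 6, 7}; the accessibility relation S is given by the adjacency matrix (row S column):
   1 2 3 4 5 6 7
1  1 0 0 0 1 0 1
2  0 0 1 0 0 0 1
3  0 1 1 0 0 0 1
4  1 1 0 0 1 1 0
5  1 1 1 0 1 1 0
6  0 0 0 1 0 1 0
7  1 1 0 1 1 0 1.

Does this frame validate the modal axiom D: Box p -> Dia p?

The schema D characterises exactly the serial frames.
Serial: yes — every world has a successor (e.g. 1 S 1).

Yes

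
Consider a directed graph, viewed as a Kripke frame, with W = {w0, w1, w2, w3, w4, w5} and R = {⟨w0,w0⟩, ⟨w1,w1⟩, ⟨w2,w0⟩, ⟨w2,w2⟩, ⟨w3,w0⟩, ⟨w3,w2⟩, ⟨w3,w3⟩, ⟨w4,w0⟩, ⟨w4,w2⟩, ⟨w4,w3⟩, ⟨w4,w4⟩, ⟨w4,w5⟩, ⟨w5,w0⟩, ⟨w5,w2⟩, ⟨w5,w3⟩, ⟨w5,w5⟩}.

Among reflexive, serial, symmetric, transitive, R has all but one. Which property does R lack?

Reflexive: yes — every world is R-related to itself.
Serial: yes — every world has a successor (e.g. w0 R w0).
Symmetric: no — w2 R w0 but not w0 R w2.
Transitive: yes — every two-step R-path is closed by a direct edge.
Only symmetric fails.

symmetric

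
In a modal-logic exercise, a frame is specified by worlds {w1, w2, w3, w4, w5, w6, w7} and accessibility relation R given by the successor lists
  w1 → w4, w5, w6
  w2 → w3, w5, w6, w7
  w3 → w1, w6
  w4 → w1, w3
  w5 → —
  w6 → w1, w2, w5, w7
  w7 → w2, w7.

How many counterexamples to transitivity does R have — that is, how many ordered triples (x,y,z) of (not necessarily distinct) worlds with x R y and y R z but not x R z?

25

Enumerating: (w1,w4,w1), (w1,w4,w3), (w1,w6,w1), (w1,w6,w2), (w1,w6,w7), (w2,w3,w1), (w2,w6,w1), (w2,w6,w2), (w2,w7,w2), (w3,w1,w4), (w3,w1,w5), (w3,w6,w2), … and 13 more.
Total: 25.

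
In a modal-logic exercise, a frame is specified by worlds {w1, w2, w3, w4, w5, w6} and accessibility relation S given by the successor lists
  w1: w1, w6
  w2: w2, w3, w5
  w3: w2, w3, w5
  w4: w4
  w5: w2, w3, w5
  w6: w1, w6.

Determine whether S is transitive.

Yes

Transitive: yes — every two-step S-path is closed by a direct edge.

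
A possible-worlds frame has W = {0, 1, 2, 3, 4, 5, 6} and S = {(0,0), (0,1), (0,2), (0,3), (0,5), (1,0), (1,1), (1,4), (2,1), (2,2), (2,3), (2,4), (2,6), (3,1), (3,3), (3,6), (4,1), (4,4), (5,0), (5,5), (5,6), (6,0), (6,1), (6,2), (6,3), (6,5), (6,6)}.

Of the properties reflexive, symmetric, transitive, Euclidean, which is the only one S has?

Reflexive: yes — every world is S-related to itself.
Symmetric: no — 0 S 2 but not 2 S 0.
Transitive: no — 0 S 1 and 1 S 4, but not 0 S 4.
Euclidean: no — 0 S 1 and 0 S 2, but not 1 S 2.
Only reflexive holds.

reflexive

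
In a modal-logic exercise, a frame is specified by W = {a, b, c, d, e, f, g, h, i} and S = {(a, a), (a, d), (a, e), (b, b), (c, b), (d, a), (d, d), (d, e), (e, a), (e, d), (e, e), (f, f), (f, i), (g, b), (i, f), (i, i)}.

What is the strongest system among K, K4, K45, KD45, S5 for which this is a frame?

Transitive (axiom 4): yes — every two-step S-path is closed by a direct edge.
Euclidean (axiom 5): yes — any two successors of a common world are S-related.
Serial (axiom D): no — h has no S-successor.
Reflexive (axiom T): no — c is not related to itself.
So F validates K, K4, K45; KD45 would additionally require S to be serial. The strongest is K45.

K45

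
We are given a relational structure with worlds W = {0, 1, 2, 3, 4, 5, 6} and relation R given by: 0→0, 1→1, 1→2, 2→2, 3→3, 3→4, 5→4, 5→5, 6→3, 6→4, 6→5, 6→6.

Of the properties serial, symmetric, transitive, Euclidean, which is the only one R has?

transitive

Serial: no — 4 has no R-successor.
Symmetric: no — 1 R 2 but not 2 R 1.
Transitive: yes — every two-step R-path is closed by a direct edge.
Euclidean: no — 6 R 3 and 6 R 5, but not 3 R 5.
Only transitive holds.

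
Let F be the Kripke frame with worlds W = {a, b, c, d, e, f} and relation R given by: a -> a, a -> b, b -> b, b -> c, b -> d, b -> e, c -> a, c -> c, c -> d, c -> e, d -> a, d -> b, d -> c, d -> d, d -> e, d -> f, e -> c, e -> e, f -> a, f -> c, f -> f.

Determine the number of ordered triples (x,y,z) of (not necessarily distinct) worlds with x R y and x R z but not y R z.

27

Enumerating: (a,b,a), (b,c,b), (b,e,b), (b,e,d), (c,a,c), (c,a,d), (c,a,e), (c,e,a), (c,e,d), (d,a,c), (d,a,d), (d,a,e), … and 15 more.
Total: 27.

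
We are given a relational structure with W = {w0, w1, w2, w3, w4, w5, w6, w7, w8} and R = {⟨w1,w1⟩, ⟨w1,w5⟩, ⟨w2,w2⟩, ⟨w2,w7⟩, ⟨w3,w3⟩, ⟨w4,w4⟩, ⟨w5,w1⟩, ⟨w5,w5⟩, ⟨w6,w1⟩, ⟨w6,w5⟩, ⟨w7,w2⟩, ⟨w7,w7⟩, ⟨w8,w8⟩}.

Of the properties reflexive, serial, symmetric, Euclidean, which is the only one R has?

Reflexive: no — w0 is not related to itself.
Serial: no — w0 has no R-successor.
Symmetric: no — w6 R w1 but not w1 R w6.
Euclidean: yes — any two successors of a common world are R-related.
Only Euclidean holds.

Euclidean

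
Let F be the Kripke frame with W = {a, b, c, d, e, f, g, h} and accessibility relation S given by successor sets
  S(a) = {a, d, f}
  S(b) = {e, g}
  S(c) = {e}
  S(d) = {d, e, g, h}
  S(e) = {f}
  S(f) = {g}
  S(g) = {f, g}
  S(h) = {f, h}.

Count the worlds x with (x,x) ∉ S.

Enumerating: b, c, e, f.

4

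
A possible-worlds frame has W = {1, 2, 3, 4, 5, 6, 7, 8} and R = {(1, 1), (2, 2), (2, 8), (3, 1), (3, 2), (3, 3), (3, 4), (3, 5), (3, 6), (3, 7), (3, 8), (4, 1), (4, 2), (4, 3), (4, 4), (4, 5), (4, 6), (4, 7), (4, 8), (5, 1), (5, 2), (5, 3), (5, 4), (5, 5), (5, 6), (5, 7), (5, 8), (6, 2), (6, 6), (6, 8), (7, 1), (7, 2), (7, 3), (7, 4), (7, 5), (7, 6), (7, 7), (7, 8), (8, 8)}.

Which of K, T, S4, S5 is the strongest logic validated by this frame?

Reflexive (axiom T): yes — every world is R-related to itself.
Transitive (axiom 4): yes — every two-step R-path is closed by a direct edge.
Euclidean (axiom 5): no — 3 R 1 and 3 R 2, but not 1 R 2.
So F validates K, T, S4; S5 would additionally require R to be Euclidean. The strongest is S4.

S4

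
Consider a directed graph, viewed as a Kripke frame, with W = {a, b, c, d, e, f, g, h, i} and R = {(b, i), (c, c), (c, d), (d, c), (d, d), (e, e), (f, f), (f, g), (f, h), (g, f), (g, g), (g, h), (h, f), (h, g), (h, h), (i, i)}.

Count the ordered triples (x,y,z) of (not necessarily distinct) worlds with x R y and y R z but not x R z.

0

R is transitive; there are no such tuples.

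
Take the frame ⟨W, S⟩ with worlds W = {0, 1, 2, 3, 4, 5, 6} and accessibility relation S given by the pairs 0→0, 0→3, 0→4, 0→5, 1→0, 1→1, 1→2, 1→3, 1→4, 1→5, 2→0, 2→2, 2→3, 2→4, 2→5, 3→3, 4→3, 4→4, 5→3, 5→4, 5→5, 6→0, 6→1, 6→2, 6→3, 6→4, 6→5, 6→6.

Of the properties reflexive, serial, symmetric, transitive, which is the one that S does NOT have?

Reflexive: yes — every world is S-related to itself.
Serial: yes — every world has a successor (e.g. 0 S 0).
Symmetric: no — 0 S 3 but not 3 S 0.
Transitive: yes — every two-step S-path is closed by a direct edge.
Only symmetric fails.

symmetric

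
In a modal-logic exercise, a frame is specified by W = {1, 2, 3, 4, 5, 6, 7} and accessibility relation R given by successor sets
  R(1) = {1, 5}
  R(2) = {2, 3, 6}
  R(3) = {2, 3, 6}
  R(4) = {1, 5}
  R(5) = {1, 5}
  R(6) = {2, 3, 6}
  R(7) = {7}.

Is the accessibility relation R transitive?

Yes

Transitive: yes — every two-step R-path is closed by a direct edge.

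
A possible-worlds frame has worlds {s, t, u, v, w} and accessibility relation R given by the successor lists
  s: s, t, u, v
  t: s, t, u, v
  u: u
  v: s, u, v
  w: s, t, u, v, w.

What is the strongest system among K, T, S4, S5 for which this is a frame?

T

Reflexive (axiom T): yes — every world is R-related to itself.
Transitive (axiom 4): no — v R s and s R t, but not v R t.
Euclidean (axiom 5): no — s R u and s R t, but not u R t.
So F validates K, T; S4 would additionally require R to be transitive. The strongest is T.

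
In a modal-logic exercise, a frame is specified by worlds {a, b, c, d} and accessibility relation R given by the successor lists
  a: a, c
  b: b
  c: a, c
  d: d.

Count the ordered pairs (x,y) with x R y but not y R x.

R is symmetric; there are no such tuples.

0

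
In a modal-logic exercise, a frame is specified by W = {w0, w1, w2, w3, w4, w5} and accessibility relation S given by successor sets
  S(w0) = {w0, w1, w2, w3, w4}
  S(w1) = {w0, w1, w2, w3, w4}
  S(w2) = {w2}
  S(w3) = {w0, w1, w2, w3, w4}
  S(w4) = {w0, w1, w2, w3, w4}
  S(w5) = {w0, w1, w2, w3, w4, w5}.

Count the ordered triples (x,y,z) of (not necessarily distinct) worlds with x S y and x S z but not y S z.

Enumerating: (w0,w2,w0), (w0,w2,w1), (w0,w2,w3), (w0,w2,w4), (w1,w2,w0), (w1,w2,w1), (w1,w2,w3), (w1,w2,w4), (w3,w2,w0), (w3,w2,w1), (w3,w2,w3), (w3,w2,w4), … and 13 more.
Total: 25.

25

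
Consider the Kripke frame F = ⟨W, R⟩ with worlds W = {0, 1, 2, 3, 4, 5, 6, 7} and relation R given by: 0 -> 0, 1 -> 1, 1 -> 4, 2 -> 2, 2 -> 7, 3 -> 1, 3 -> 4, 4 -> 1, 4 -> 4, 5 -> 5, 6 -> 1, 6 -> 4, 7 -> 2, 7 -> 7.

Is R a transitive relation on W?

Transitive: yes — every two-step R-path is closed by a direct edge.

Yes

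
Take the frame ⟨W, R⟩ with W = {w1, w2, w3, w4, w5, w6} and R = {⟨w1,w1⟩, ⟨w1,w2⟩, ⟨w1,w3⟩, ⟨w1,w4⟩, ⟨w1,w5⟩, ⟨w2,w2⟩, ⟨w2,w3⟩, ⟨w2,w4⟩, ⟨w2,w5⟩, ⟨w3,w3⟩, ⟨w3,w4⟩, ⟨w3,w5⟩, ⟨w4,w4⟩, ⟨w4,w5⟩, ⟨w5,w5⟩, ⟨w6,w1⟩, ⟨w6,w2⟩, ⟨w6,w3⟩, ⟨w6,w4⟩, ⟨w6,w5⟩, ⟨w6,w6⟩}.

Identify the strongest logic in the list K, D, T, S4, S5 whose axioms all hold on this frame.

Serial (axiom D): yes — every world has a successor (e.g. w1 R w1).
Reflexive (axiom T): yes — every world is R-related to itself.
Transitive (axiom 4): yes — every two-step R-path is closed by a direct edge.
Euclidean (axiom 5): no — w1 R w3 and w1 R w2, but not w3 R w2.
So F validates K, D, T, S4; S5 would additionally require R to be Euclidean. The strongest is S4.

S4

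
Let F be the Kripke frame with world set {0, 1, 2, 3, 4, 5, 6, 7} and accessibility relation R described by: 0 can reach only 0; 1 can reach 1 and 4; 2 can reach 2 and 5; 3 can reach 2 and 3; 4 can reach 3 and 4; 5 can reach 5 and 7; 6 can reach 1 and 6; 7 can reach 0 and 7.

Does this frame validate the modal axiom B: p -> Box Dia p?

No

Axiom B corresponds to the accessibility relation being symmetric.
Symmetric: no — 1 R 4 but not 4 R 1.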